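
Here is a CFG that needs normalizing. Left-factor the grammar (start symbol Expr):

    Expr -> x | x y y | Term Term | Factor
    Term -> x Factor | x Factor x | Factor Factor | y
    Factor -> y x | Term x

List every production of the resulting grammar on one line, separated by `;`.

Expr has alternatives sharing prefix 'x': factor to Expr → x Expr1 with Expr1 → ε | y y.
Term has alternatives sharing prefix 'x Factor': factor to Term → x Factor Term1 with Term1 → ε | x.

Expr -> Term Term | Factor | x Expr1; Term -> Factor Factor | y | x Factor Term1; Factor -> y x | Term x; Expr1 -> ε | y y; Term1 -> ε | x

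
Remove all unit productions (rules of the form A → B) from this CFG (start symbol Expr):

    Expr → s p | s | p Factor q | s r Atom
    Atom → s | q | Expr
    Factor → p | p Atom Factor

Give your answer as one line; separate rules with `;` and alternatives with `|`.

Unit pairs: Atom ⇒* {Expr}.
For every A with A ⇒* B via unit rules, add B's non-unit alternatives to A; then delete every rule of the form X → Y.

Expr → s p | s | p Factor q | s r Atom; Atom → s | q | s p | p Factor q | s r Atom; Factor → p | p Atom Factor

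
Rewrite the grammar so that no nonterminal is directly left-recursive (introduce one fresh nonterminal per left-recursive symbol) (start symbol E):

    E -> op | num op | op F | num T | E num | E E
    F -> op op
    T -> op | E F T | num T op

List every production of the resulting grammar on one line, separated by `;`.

E -> op E' | num op E' | op F E' | num T E'; F -> op op; T -> op | E F T | num T op; E' -> num E' | E E' | epsilon

Directly left-recursive nonterminal: E.
For E: α = {num, E}, β = {op, num op, op F, num T}. Rewrite as E → β E' and E' → α E' | ε.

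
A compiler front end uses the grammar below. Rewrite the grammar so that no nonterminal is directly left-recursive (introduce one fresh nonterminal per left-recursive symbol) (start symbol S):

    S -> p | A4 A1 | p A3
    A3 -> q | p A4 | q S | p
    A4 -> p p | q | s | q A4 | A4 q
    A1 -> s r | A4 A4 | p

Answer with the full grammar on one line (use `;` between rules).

Left recursion appears on A4.
For A4: α = {q}, β = {p p, q, s, q A4}. Rewrite as A4 → β A4' and A4' → α A4' | ε.

S -> p | A4 A1 | p A3; A3 -> q | p A4 | q S | p; A4 -> p p A4' | q A4' | s A4' | q A4 A4'; A1 -> s r | A4 A4 | p; A4' -> q A4' | ε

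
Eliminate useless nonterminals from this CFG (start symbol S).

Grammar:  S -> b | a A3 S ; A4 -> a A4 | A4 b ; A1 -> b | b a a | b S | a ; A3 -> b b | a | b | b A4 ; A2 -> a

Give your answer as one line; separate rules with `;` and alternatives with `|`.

Generating nonterminals: {A1, A2, A3, S}.
Reachable from S after that: {A3, S}.
Removed useless symbols: {A1, A2, A4} and every production mentioning them.

S -> b | a A3 S; A3 -> b b | a | b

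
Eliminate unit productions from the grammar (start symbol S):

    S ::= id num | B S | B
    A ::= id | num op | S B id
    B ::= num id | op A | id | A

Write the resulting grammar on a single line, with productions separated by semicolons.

S ::= num id | op A | id | id num | B S | num op | S B id; A ::= id | num op | S B id; B ::= num id | op A | id | num op | S B id

Unit pairs: B ⇒* {A}; S ⇒* {A, B}.
Replace each nonterminal's rules with the union of the non-unit rules of every nonterminal it unit-derives.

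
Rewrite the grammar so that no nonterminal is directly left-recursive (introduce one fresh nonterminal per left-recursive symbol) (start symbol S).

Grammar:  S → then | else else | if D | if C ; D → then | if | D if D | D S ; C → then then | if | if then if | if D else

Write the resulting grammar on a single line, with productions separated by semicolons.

Directly left-recursive nonterminal: D.
For D: α = {if D, S}, β = {then, if}. Rewrite as D → β D' and D' → α D' | ε.

S → then | else else | if D | if C; D → then D' | if D'; C → then then | if | if then if | if D else; D' → if D D' | S D' | ε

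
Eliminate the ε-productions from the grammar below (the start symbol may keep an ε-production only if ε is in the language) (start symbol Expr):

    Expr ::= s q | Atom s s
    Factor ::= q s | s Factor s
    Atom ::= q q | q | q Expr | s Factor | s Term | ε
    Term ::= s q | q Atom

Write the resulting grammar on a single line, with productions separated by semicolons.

The nullable symbols are {Atom}.
ε ∉ L(G), so no ε-production is kept.
Add the nullable-subset variants: Expr → Atom s s gives Atom s s | s s. Term → q Atom gives q Atom | q.

Expr ::= s q | Atom s s | s s; Factor ::= q s | s Factor s; Atom ::= q q | q | q Expr | s Factor | s Term; Term ::= s q | q Atom | q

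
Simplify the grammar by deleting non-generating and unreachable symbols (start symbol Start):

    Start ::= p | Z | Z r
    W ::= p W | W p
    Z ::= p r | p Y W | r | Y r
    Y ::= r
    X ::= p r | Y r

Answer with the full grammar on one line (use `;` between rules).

Generating nonterminals: {Start, X, Y, Z}.
Reachable from Start after that: {Start, Y, Z}.
Removed useless symbols: {W, X} and every production mentioning them.

Start ::= p | Z | Z r; Z ::= p r | r | Y r; Y ::= r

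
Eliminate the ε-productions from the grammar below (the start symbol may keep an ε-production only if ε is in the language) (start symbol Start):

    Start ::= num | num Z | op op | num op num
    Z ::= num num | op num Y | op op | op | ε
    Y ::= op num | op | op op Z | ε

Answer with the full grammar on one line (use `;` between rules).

The nullable symbols are {Y, Z}.
ε ∉ L(G), so no ε-production is kept.
For each production, add variants omitting each subset of nullable occurrences: Z → op num Y gives op num Y | op num. Y → op op Z gives op op Z | op op.

Start ::= num | num Z | op op | num op num; Z ::= num num | op num Y | op num | op op | op; Y ::= op num | op | op op Z | op op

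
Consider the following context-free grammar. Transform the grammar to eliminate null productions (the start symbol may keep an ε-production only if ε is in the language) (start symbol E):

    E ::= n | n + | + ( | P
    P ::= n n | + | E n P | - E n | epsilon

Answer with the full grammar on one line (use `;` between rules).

The nullable symbols are {E, P}.
ε ∈ L(G) since E is nullable, so keep E → ε.
For each production, add variants omitting each subset of nullable occurrences: P → E n P gives E n P | E n | n P | n. P → - E n gives - E n | - n.

E ::= n | n + | + ( | P | ε; P ::= n n | + | E n P | E n | n P | n | - E n | - n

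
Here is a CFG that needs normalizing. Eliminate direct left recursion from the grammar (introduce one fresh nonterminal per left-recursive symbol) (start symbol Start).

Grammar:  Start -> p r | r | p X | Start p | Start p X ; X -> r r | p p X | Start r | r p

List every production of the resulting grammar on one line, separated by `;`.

Start -> p r Start1 | r Start1 | p X Start1; X -> r r | p p X | Start r | r p; Start1 -> p Start1 | p X Start1 | eps

Start is directly left-recursive.
For Start: α = {p, p X}, β = {p r, r, p X}. Rewrite as Start → β Start1 and Start1 → α Start1 | ε.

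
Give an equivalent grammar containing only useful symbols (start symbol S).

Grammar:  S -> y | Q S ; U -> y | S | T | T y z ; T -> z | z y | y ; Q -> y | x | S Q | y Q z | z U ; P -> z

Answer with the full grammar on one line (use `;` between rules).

Generating nonterminals: {P, Q, S, T, U}.
Reachable from S after that: {Q, S, T, U}.
Removed useless symbols: {P} and every production mentioning them.

S -> y | Q S; U -> y | S | T | T y z; T -> z | z y | y; Q -> y | x | S Q | y Q z | z U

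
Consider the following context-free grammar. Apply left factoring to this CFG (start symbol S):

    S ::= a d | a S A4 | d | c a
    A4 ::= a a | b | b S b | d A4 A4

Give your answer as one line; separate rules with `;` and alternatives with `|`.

S has alternatives sharing prefix 'a': factor to S → a S' with S' → d | S A4.
A4 has alternatives sharing prefix 'b': factor to A4 → b A4' with A4' → ε | S b.

S ::= d | c a | a S'; A4 ::= a a | d A4 A4 | b A4'; S' ::= d | S A4; A4' ::= ε | S b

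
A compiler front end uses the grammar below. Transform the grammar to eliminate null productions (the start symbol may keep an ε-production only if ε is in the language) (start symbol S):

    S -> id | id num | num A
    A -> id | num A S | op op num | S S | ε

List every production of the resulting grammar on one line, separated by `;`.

Nullable nonterminals: {A}.
ε ∉ L(G), so no ε-production is kept.
For each production, add variants omitting each subset of nullable occurrences: S → num A gives num A | num. A → num A S gives num A S | num S.

S -> id | id num | num A | num; A -> id | num A S | num S | op op num | S S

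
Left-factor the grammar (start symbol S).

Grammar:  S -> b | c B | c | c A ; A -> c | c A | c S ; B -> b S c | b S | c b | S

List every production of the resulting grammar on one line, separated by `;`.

S has alternatives sharing prefix 'c': factor to S → c S' with S' → B | ε | A.
A has alternatives sharing prefix 'c': factor to A → c A' with A' → ε | A | S.
B has alternatives sharing prefix 'b S': factor to B → b S B' with B' → c | ε.

S -> b | c S'; A -> c A'; B -> c b | S | b S B'; S' -> B | ε | A; A' -> ε | A | S; B' -> c | ε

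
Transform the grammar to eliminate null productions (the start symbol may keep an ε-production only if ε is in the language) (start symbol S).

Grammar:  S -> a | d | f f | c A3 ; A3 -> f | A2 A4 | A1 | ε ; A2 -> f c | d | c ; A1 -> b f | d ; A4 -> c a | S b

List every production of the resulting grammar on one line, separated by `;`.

The nullable symbols are {A3}.
ε ∉ L(G), so no ε-production is kept.
Add the nullable-subset variants: S → c A3 gives c A3 | c.

S -> a | d | f f | c A3 | c; A3 -> f | A2 A4 | A1; A2 -> f c | d | c; A1 -> b f | d; A4 -> c a | S b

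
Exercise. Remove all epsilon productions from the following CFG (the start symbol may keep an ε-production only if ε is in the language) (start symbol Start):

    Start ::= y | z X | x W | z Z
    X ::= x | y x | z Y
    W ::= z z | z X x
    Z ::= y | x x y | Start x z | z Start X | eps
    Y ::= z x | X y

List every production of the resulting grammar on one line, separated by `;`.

The nullable symbols are {Z}.
ε ∉ L(G), so no ε-production is kept.
Expand every rule over subsets of its nullable positions: Start → z Z gives z Z | z.

Start ::= y | z X | x W | z Z | z; X ::= x | y x | z Y; W ::= z z | z X x; Z ::= y | x x y | Start x z | z Start X; Y ::= z x | X y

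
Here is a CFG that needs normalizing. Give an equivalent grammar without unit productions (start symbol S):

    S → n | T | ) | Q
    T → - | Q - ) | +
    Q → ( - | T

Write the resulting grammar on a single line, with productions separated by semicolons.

Unit pairs: Q ⇒* {T}; S ⇒* {Q, T}.
Replace each nonterminal's rules with the union of the non-unit rules of every nonterminal it unit-derives.

S → n | ) | ( - | - | Q - ) | +; T → - | Q - ) | +; Q → ( - | - | Q - ) | +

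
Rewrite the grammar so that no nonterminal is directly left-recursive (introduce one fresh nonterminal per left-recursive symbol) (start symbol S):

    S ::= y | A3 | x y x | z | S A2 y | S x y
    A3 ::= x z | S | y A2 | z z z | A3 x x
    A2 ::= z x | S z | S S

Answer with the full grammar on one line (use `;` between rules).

S ::= y S' | A3 S' | x y x S' | z S'; A3 ::= x z A3' | S A3' | y A2 A3' | z z z A3'; A2 ::= z x | S z | S S; S' ::= A2 y S' | x y S' | eps; A3' ::= x x A3' | eps

Left recursion appears on S, A3.
For S: α = {A2 y, x y}, β = {y, A3, x y x, z}. Rewrite as S → β S' and S' → α S' | ε.
For A3: α = {x x}, β = {x z, S, y A2, z z z}. Rewrite as A3 → β A3' and A3' → α A3' | ε.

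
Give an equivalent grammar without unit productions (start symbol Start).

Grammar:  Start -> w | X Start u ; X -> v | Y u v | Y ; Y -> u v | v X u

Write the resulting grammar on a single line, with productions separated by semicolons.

Start -> w | X Start u; X -> v | Y u v | u v | v X u; Y -> u v | v X u

Unit pairs: X ⇒* {Y}.
For each unit pair (A, B), copy every non-unit production of B to A, then drop all unit productions.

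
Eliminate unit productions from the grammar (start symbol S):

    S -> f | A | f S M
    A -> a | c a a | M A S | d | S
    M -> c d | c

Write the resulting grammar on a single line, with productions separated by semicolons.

S -> f | f S M | a | c a a | M A S | d; A -> f | f S M | a | c a a | M A S | d; M -> c d | c

Unit pairs: A ⇒* {S}; S ⇒* {A}.
Replace each nonterminal's rules with the union of the non-unit rules of every nonterminal it unit-derives.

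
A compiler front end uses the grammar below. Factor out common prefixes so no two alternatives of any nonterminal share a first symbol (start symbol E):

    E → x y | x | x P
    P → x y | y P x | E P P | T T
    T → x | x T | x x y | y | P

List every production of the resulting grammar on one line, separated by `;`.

E has alternatives sharing prefix 'x': factor to E → x E' with E' → y | ε | P.
T has alternatives sharing prefix 'x': factor to T → x T' with T' → ε | T | x y.

E → x E'; P → x y | y P x | E P P | T T; T → y | P | x T'; E' → y | ε | P; T' → ε | T | x y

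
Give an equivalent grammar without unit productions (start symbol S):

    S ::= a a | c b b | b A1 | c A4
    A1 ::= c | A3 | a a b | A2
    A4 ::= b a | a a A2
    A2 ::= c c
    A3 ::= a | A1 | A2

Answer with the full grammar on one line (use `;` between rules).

S ::= a a | c b b | b A1 | c A4; A1 ::= c c | c | a a b | a; A4 ::= b a | a a A2; A2 ::= c c; A3 ::= c c | c | a a b | a

Unit pairs: A1 ⇒* {A2, A3}; A3 ⇒* {A1, A2}.
Replace each nonterminal's rules with the union of the non-unit rules of every nonterminal it unit-derives.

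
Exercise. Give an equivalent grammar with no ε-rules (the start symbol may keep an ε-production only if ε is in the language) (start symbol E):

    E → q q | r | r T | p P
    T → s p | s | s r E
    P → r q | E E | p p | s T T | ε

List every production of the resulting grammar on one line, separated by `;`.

The nullable symbols are {P}.
ε ∉ L(G), so no ε-production is kept.
Expand every rule over subsets of its nullable positions: E → p P gives p P | p.

E → q q | r | r T | p P | p; T → s p | s | s r E; P → r q | E E | p p | s T T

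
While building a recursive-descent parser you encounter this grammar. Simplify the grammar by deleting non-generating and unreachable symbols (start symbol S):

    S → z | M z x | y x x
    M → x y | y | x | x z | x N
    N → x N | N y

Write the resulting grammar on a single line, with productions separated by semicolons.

Generating nonterminals: {M, S}.
Reachable from S after that: {M, S}.
Removed useless symbols: {N} and every production mentioning them.

S → z | M z x | y x x; M → x y | y | x | x z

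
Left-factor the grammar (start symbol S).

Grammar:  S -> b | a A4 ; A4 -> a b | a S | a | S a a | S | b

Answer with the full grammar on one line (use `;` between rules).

S -> b | a A4; A4 -> b | a A4' | S A4''; A4' -> b | S | ε; A4'' -> a a | ε

A4 has alternatives sharing prefix 'a': factor to A4 → a A4' with A4' → b | S | ε.
A4 has alternatives sharing prefix 'S': factor to A4 → S A4'' with A4'' → a a | ε.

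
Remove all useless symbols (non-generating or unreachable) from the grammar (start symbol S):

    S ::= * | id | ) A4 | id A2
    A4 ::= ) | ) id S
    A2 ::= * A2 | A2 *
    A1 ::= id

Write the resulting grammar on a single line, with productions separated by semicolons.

Generating nonterminals: {A1, A4, S}.
Reachable from S after that: {A4, S}.
Removed useless symbols: {A1, A2} and every production mentioning them.

S ::= * | id | ) A4; A4 ::= ) | ) id S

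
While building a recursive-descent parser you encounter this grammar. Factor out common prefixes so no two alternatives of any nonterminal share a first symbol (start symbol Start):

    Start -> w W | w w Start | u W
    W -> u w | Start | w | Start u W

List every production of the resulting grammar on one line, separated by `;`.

Start has alternatives sharing prefix 'w': factor to Start → w Start1 with Start1 → W | w Start.
W has alternatives sharing prefix 'Start': factor to W → Start W1 with W1 → ε | u W.

Start -> u W | w Start1; W -> u w | w | Start W1; Start1 -> W | w Start; W1 -> epsilon | u W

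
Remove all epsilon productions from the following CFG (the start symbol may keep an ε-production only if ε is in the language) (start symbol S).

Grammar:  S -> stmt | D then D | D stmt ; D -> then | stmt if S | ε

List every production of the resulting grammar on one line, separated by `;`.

S -> stmt | D then D | D then | then D | then | D stmt; D -> then | stmt if S

The nullable symbols are {D}.
ε ∉ L(G), so no ε-production is kept.
Add the nullable-subset variants: S → D then D gives D then D | D then | then D | then.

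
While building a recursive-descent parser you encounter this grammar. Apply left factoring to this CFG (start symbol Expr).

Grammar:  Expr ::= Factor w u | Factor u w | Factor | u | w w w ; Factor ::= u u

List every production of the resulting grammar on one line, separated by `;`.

Expr has alternatives sharing prefix 'Factor': factor to Expr → Factor Expr1 with Expr1 → w u | u w | ε.

Expr ::= u | w w w | Factor Expr1; Factor ::= u u; Expr1 ::= w u | u w | ε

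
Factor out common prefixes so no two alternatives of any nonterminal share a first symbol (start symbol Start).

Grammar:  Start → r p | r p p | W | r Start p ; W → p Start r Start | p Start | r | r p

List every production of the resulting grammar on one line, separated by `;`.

Start → W | r Start1; W → p Start W1 | r W2; Start1 → Start p | p Start11; W1 → r Start | ε; W2 → ε | p; Start11 → ε | p

Start has alternatives sharing prefix 'r': factor to Start → r Start1 with Start1 → p | p p | Start p.
W has alternatives sharing prefix 'p Start': factor to W → p Start W1 with W1 → r Start | ε.
W has alternatives sharing prefix 'r': factor to W → r W2 with W2 → ε | p.
Start1 has alternatives sharing prefix 'p': factor to Start1 → p Start11 with Start11 → ε | p.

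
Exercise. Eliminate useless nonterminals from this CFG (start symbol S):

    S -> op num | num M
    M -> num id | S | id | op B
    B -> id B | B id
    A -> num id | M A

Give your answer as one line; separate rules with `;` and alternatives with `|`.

S -> op num | num M; M -> num id | S | id

Generating nonterminals: {A, M, S}.
Reachable from S after that: {M, S}.
Removed useless symbols: {A, B} and every production mentioning them.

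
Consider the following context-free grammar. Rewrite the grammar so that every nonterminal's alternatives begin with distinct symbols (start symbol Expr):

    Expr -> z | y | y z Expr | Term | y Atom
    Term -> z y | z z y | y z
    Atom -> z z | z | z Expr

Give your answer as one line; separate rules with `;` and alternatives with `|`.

Expr has alternatives sharing prefix 'y': factor to Expr → y Expr1 with Expr1 → ε | z Expr | Atom.
Term has alternatives sharing prefix 'z': factor to Term → z Term1 with Term1 → y | z y.
Atom has alternatives sharing prefix 'z': factor to Atom → z Atom1 with Atom1 → z | ε | Expr.

Expr -> z | Term | y Expr1; Term -> y z | z Term1; Atom -> z Atom1; Expr1 -> ε | z Expr | Atom; Term1 -> y | z y; Atom1 -> z | ε | Expr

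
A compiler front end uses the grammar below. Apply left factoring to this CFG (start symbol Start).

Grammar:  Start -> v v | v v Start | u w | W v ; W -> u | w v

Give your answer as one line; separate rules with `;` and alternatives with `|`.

Start has alternatives sharing prefix 'v v': factor to Start → v v Start1 with Start1 → ε | Start.

Start -> u w | W v | v v Start1; W -> u | w v; Start1 -> ε | Start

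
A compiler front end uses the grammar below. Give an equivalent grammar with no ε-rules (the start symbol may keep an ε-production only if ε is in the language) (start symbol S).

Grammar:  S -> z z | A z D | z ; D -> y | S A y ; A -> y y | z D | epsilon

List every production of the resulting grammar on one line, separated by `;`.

Nullable set = {A}.
ε ∉ L(G), so no ε-production is kept.
Add the nullable-subset variants: S → A z D gives A z D | z D. D → S A y gives S A y | S y.

S -> z z | A z D | z D | z; D -> y | S A y | S y; A -> y y | z D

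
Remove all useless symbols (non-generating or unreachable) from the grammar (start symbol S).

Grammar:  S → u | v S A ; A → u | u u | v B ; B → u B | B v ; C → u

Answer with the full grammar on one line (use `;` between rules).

Generating nonterminals: {A, C, S}.
Reachable from S after that: {A, S}.
Removed useless symbols: {B, C} and every production mentioning them.

S → u | v S A; A → u | u u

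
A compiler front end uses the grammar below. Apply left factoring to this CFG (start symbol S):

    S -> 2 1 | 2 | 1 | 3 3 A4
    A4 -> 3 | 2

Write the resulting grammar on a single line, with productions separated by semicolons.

S -> 1 | 3 3 A4 | 2 S'; A4 -> 3 | 2; S' -> 1 | ε

S has alternatives sharing prefix '2': factor to S → 2 S' with S' → 1 | ε.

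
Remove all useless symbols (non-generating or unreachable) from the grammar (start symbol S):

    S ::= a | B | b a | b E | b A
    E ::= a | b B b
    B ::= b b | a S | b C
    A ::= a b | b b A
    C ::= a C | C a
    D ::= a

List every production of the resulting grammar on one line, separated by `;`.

S ::= a | B | b a | b E | b A; E ::= a | b B b; B ::= b b | a S; A ::= a b | b b A

Generating nonterminals: {A, B, D, E, S}.
Reachable from S after that: {A, B, E, S}.
Removed useless symbols: {C, D} and every production mentioning them.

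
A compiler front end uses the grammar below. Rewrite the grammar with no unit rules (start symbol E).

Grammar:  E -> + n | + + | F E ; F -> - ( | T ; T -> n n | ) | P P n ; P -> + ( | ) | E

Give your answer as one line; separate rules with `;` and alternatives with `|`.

Unit pairs: F ⇒* {T}; P ⇒* {E}.
For every A with A ⇒* B via unit rules, add B's non-unit alternatives to A; then delete every rule of the form X → Y.

E -> + n | + + | F E; F -> - ( | n n | ) | P P n; T -> n n | ) | P P n; P -> + n | + + | F E | + ( | )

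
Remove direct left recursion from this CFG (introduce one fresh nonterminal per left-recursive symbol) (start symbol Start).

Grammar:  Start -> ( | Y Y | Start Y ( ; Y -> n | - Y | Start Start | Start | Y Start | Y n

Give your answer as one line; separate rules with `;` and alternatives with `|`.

Left recursion appears on Start, Y.
For Start: α = {Y (}, β = {(, Y Y}. Rewrite as Start → β Start1 and Start1 → α Start1 | ε.
For Y: α = {Start, n}, β = {n, - Y, Start Start, Start}. Rewrite as Y → β Y1 and Y1 → α Y1 | ε.

Start -> ( Start1 | Y Y Start1; Y -> n Y1 | - Y Y1 | Start Start Y1 | Start Y1; Start1 -> Y ( Start1 | eps; Y1 -> Start Y1 | n Y1 | eps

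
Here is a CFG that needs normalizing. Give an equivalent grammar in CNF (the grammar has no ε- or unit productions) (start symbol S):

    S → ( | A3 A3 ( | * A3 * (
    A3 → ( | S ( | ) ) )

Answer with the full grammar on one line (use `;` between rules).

S → ( | A3 Y1 | X2 Y2; A3 → ( | S X1 | X3 Y4; X1 → (; X2 → *; X3 → ); Y1 → A3 X1; Y2 → A3 Y3; Y3 → X2 X1; Y4 → X3 X3

Introduce a nonterminal for each terminal appearing in a rule of length ≥ 2: X1 → (, X2 → *, X3 → ).
Binarize each right-hand side of length ≥ 3 by chaining fresh nonterminals (Y1, Y2, …): affected rules were S → A3 A3 X1; S → X2 A3 X2 X1; A3 → X3 X3 X3.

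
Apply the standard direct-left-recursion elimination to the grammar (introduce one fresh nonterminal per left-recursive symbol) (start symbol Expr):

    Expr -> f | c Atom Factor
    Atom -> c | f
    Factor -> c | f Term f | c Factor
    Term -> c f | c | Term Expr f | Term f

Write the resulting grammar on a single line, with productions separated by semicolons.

Directly left-recursive nonterminal: Term.
For Term: α = {Expr f, f}, β = {c f, c}. Rewrite as Term → β Term1 and Term1 → α Term1 | ε.

Expr -> f | c Atom Factor; Atom -> c | f; Factor -> c | f Term f | c Factor; Term -> c f Term1 | c Term1; Term1 -> Expr f Term1 | f Term1 | ε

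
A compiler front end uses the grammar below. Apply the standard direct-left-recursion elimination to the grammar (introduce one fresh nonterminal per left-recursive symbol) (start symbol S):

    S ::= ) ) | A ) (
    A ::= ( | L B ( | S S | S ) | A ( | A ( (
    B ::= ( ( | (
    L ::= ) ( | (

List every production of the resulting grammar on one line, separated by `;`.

S ::= ) ) | A ) (; A ::= ( A' | L B ( A' | S S A' | S ) A'; B ::= ( ( | (; L ::= ) ( | (; A' ::= ( A' | ( ( A' | ε

Directly left-recursive nonterminal: A.
For A: α = {(, ( (}, β = {(, L B (, S S, S )}. Rewrite as A → β A' and A' → α A' | ε.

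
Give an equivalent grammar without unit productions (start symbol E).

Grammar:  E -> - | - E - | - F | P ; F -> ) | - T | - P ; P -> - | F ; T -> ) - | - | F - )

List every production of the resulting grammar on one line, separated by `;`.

Unit pairs: E ⇒* {F, P}; P ⇒* {F}.
For each unit pair (A, B), copy every non-unit production of B to A, then drop all unit productions.

E -> - | - E - | - F | ) | - T | - P; F -> ) | - T | - P; P -> ) | - T | - P | -; T -> ) - | - | F - )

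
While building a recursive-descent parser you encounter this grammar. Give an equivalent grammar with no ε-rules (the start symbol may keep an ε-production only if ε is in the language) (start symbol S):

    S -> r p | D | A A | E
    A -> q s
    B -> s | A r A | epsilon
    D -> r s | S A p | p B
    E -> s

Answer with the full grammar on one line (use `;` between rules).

S -> r p | D | A A | E; A -> q s; B -> s | A r A; D -> r s | S A p | p B | p; E -> s

Nullable set = {B}.
ε ∉ L(G), so no ε-production is kept.
Expand every rule over subsets of its nullable positions: D → p B gives p B | p.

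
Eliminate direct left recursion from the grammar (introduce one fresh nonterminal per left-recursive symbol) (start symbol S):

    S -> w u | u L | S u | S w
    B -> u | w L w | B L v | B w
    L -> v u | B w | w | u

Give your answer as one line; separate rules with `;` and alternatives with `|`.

S, B are directly left-recursive.
For S: α = {u, w}, β = {w u, u L}. Rewrite as S → β S' and S' → α S' | ε.
For B: α = {L v, w}, β = {u, w L w}. Rewrite as B → β B' and B' → α B' | ε.

S -> w u S' | u L S'; B -> u B' | w L w B'; L -> v u | B w | w | u; S' -> u S' | w S' | ε; B' -> L v B' | w B' | ε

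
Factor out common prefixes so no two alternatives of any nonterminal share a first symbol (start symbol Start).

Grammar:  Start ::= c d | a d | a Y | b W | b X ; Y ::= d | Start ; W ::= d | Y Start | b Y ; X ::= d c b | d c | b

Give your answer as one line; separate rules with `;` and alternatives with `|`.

Start ::= c d | a Start1 | b Start2; Y ::= d | Start; W ::= d | Y Start | b Y; X ::= b | d c X1; Start1 ::= d | Y; Start2 ::= W | X; X1 ::= b | ε

Start has alternatives sharing prefix 'a': factor to Start → a Start1 with Start1 → d | Y.
Start has alternatives sharing prefix 'b': factor to Start → b Start2 with Start2 → W | X.
X has alternatives sharing prefix 'd c': factor to X → d c X1 with X1 → b | ε.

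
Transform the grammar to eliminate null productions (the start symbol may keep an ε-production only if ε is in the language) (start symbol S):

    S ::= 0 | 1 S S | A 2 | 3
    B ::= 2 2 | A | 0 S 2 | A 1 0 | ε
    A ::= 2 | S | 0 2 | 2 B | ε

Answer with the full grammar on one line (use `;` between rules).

Nullable nonterminals: {A, B}.
ε ∉ L(G), so no ε-production is kept.
Add the nullable-subset variants: S → A 2 gives A 2 | 2. B → A 1 0 gives A 1 0 | 1 0.

S ::= 0 | 1 S S | A 2 | 2 | 3; B ::= 2 2 | A | 0 S 2 | A 1 0 | 1 0; A ::= 2 | S | 0 2 | 2 B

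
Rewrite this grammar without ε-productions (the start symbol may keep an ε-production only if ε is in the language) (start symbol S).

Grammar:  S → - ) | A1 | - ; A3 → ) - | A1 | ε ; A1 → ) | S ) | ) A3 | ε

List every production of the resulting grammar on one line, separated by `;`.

The nullable symbols are {A1, A3, S}.
ε ∈ L(G) since S is nullable, so keep S → ε.

S → - ) | A1 | - | ε; A3 → ) - | A1; A1 → ) | S ) | ) A3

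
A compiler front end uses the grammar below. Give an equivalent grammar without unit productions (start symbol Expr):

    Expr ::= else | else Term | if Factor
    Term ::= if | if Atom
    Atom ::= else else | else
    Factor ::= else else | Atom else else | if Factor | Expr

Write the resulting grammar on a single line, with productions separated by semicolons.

Unit pairs: Factor ⇒* {Expr}.
Replace each nonterminal's rules with the union of the non-unit rules of every nonterminal it unit-derives.

Expr ::= else | else Term | if Factor; Term ::= if | if Atom; Atom ::= else else | else; Factor ::= else else | Atom else else | if Factor | else | else Term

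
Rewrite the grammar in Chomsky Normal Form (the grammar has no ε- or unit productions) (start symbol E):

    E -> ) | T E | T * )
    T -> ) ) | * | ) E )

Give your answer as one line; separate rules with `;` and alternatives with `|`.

E -> ) | T E | T Y1; T -> X2 X2 | * | X2 Y2; X1 -> *; X2 -> ); Y1 -> X1 X2; Y2 -> E X2

Introduce a nonterminal for each terminal appearing in a rule of length ≥ 2: X1 → *, X2 → ).
Binarize each right-hand side of length ≥ 3 by chaining fresh nonterminals (Y1, Y2, …): affected rules were E → T X1 X2; T → X2 E X2.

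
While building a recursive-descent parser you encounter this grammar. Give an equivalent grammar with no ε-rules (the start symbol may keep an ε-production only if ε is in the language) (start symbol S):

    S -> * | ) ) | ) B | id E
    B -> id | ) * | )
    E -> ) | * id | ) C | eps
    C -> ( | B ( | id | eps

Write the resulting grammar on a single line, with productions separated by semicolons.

S -> * | ) ) | ) B | id E | id; B -> id | ) * | ); E -> ) | * id | ) C; C -> ( | B ( | id

The nullable symbols are {C, E}.
ε ∉ L(G), so no ε-production is kept.
Add the nullable-subset variants: S → id E gives id E | id.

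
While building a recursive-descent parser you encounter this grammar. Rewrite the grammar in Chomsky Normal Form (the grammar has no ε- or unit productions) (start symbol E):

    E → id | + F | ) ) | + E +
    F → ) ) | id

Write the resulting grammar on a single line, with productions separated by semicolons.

E → id | X1 F | X2 X2 | X1 Y1; F → X2 X2 | id; X1 → +; X2 → ); Y1 → E X1

Introduce a nonterminal for each terminal appearing in a rule of length ≥ 2: X1 → +, X2 → ).
Binarize each right-hand side of length ≥ 3 by chaining fresh nonterminals (Y1, Y2, …): affected rules were E → X1 E X1.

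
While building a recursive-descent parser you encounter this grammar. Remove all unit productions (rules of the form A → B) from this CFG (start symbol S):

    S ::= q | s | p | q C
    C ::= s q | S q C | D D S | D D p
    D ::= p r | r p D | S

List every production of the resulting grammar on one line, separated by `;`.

S ::= q | s | p | q C; C ::= s q | S q C | D D S | D D p; D ::= q | s | p | q C | p r | r p D

Unit pairs: D ⇒* {S}.
For each unit pair (A, B), copy every non-unit production of B to A, then drop all unit productions.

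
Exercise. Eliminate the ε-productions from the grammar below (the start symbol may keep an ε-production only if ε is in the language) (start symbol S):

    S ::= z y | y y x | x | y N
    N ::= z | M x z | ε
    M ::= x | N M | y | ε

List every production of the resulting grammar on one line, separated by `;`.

The nullable symbols are {M, N}.
ε ∉ L(G), so no ε-production is kept.
For each production, add variants omitting each subset of nullable occurrences: S → y N gives y N | y. N → M x z gives M x z | x z. M → N M gives N M | N.

S ::= z y | y y x | x | y N | y; N ::= z | M x z | x z; M ::= x | N M | N | y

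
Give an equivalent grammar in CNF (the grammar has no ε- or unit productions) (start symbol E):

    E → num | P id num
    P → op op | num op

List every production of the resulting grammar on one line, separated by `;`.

E → num | P Y1; P → X3 X3 | X2 X3; X1 → id; X2 → num; X3 → op; Y1 → X1 X2

Introduce a nonterminal for each terminal appearing in a rule of length ≥ 2: X1 → id, X2 → num, X3 → op.
Binarize each right-hand side of length ≥ 3 by chaining fresh nonterminals (Y1, Y2, …): affected rules were E → P X1 X2.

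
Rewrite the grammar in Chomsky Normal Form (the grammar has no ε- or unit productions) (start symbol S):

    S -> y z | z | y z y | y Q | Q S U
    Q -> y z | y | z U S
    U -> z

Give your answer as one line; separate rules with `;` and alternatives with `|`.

S -> X1 X2 | z | X1 Y1 | X1 Q | Q Y2; Q -> X1 X2 | y | X2 Y3; U -> z; X1 -> y; X2 -> z; Y1 -> X2 X1; Y2 -> S U; Y3 -> U S

Introduce a nonterminal for each terminal appearing in a rule of length ≥ 2: X1 → y, X2 → z.
Binarize each right-hand side of length ≥ 3 by chaining fresh nonterminals (Y1, Y2, …): affected rules were S → X1 X2 X1; S → Q S U; Q → X2 U S.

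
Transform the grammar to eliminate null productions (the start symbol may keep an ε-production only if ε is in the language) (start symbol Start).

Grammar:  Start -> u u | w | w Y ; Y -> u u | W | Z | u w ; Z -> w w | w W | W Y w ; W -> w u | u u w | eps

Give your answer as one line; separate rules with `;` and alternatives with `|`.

The nullable symbols are {W, Y}.
ε ∉ L(G), so no ε-production is kept.
For each production, add variants omitting each subset of nullable occurrences: Z → w W gives w W | w. Z → W Y w gives W Y w | W w | Y w.

Start -> u u | w | w Y; Y -> u u | W | Z | u w; Z -> w w | w W | w | W Y w | W w | Y w; W -> w u | u u w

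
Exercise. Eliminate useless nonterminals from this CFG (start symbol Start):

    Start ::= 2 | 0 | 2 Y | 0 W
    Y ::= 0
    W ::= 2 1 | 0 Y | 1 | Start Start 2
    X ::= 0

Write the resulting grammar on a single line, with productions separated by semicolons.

Start ::= 2 | 0 | 2 Y | 0 W; Y ::= 0; W ::= 2 1 | 0 Y | 1 | Start Start 2

Generating nonterminals: {Start, W, X, Y}.
Reachable from Start after that: {Start, W, Y}.
Removed useless symbols: {X} and every production mentioning them.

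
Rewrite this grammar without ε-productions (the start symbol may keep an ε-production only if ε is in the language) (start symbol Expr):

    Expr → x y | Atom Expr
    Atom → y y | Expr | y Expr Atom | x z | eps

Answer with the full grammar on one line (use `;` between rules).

Expr → x y | Atom Expr; Atom → y y | Expr | y Expr Atom | y Expr | x z

Nullable set = {Atom}.
ε ∉ L(G), so no ε-production is kept.
Expand every rule over subsets of its nullable positions: Atom → y Expr Atom gives y Expr Atom | y Expr.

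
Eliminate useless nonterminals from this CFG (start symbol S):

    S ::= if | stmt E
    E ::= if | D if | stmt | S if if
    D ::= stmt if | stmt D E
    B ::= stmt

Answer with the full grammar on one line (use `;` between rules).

Generating nonterminals: {B, D, E, S}.
Reachable from S after that: {D, E, S}.
Removed useless symbols: {B} and every production mentioning them.

S ::= if | stmt E; E ::= if | D if | stmt | S if if; D ::= stmt if | stmt D E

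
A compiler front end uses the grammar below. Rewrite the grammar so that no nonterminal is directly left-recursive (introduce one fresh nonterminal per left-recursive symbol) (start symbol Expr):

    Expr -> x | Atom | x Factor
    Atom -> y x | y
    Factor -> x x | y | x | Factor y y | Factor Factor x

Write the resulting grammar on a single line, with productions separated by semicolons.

Left recursion appears on Factor.
For Factor: α = {y y, Factor x}, β = {x x, y, x}. Rewrite as Factor → β Factor1 and Factor1 → α Factor1 | ε.

Expr -> x | Atom | x Factor; Atom -> y x | y; Factor -> x x Factor1 | y Factor1 | x Factor1; Factor1 -> y y Factor1 | Factor x Factor1 | ε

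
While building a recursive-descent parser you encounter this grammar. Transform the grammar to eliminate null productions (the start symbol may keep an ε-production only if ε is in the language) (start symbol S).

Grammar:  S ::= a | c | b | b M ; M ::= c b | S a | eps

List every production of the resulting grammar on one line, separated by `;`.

The nullable symbols are {M}.
ε ∉ L(G), so no ε-production is kept.

S ::= a | c | b | b M; M ::= c b | S a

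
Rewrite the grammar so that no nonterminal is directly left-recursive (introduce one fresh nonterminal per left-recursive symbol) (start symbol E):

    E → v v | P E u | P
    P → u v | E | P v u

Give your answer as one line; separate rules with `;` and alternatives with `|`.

Left recursion appears on P.
For P: α = {v u}, β = {u v, E}. Rewrite as P → β P' and P' → α P' | ε.

E → v v | P E u | P; P → u v P' | E P'; P' → v u P' | ε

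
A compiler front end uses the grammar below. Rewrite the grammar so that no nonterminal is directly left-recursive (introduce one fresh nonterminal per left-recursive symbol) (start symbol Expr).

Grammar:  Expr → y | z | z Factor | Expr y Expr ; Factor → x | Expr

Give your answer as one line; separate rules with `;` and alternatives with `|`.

Directly left-recursive nonterminal: Expr.
For Expr: α = {y Expr}, β = {y, z, z Factor}. Rewrite as Expr → β Expr1 and Expr1 → α Expr1 | ε.

Expr → y Expr1 | z Expr1 | z Factor Expr1; Factor → x | Expr; Expr1 → y Expr Expr1 | epsilon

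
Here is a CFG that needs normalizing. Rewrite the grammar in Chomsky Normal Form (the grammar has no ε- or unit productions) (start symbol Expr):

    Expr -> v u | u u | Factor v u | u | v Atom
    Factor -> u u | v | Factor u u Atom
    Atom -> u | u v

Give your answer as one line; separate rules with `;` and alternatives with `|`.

Introduce a nonterminal for each terminal appearing in a rule of length ≥ 2: X1 → v, X2 → u.
Binarize each right-hand side of length ≥ 3 by chaining fresh nonterminals (Y1, Y2, …): affected rules were Expr → Factor X1 X2; Factor → Factor X2 X2 Atom.

Expr -> X1 X2 | X2 X2 | Factor Y1 | u | X1 Atom; Factor -> X2 X2 | v | Factor Y2; Atom -> u | X2 X1; X1 -> v; X2 -> u; Y1 -> X1 X2; Y2 -> X2 Y3; Y3 -> X2 Atom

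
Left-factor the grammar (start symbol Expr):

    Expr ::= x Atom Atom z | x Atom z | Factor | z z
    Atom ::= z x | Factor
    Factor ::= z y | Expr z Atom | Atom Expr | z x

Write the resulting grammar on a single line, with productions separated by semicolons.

Expr ::= Factor | z z | x Atom Expr1; Atom ::= z x | Factor; Factor ::= Expr z Atom | Atom Expr | z Factor1; Expr1 ::= Atom z | z; Factor1 ::= y | x

Expr has alternatives sharing prefix 'x Atom': factor to Expr → x Atom Expr1 with Expr1 → Atom z | z.
Factor has alternatives sharing prefix 'z': factor to Factor → z Factor1 with Factor1 → y | x.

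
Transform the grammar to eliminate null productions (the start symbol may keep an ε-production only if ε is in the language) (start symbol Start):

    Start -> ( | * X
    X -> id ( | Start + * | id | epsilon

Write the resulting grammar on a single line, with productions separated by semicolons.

Start -> ( | * X | *; X -> id ( | Start + * | id

Nullable set = {X}.
ε ∉ L(G), so no ε-production is kept.
Add the nullable-subset variants: Start → * X gives * X | *.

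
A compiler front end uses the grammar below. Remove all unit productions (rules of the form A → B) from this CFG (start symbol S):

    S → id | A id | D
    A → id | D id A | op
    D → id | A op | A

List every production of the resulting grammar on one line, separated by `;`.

S → id | A op | A id | D id A | op; A → id | D id A | op; D → id | A op | D id A | op

Unit pairs: D ⇒* {A}; S ⇒* {A, D}.
For each unit pair (A, B), copy every non-unit production of B to A, then drop all unit productions.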